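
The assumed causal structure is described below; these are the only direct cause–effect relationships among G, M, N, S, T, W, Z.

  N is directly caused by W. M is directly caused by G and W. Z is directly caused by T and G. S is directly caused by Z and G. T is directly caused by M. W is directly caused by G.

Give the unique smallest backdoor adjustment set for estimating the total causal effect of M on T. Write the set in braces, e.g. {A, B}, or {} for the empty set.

Variables eligible for adjustment (non-descendants of M, excluding M and T): {G, N, W}.
Backdoor paths from M to T:
  P1: M <- G -> Z <- T
  P2: M <- G -> S <- Z <- T
  P3: M <- W <- G -> Z <- T
  P4: M <- W <- G -> S <- Z <- T
Each backdoor path contains an unconditioned collider, so every path is already blocked with the empty conditioning set:
  P1: blocked at collider Z (neither it nor any descendant is in the conditioning set).
  P2: blocked at collider S (neither it nor any descendant is in the conditioning set).
  P3: blocked at collider Z (neither it nor any descendant is in the conditioning set).
  P4: blocked at collider S (neither it nor any descendant is in the conditioning set).
The empty set is therefore the unique smallest valid set.

{}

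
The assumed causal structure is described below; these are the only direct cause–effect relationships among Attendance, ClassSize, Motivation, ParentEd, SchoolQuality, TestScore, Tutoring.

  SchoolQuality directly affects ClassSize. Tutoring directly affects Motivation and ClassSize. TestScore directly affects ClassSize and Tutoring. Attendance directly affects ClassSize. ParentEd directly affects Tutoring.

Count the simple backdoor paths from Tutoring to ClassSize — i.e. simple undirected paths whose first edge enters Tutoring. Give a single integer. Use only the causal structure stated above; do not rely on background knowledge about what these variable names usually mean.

A backdoor path from Tutoring to ClassSize is any simple undirected path whose first edge points into Tutoring (i.e. leaves Tutoring via a parent).
Parents of Tutoring: {ParentEd, TestScore}.
Enumerating:
  P1: Tutoring <- TestScore -> ClassSize
That exhausts the simple backdoor paths. Count: 1.

1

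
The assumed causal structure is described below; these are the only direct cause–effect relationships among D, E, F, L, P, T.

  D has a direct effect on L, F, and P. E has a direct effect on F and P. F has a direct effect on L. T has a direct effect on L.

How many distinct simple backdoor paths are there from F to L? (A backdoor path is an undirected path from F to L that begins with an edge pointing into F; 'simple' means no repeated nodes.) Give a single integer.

A backdoor path from F to L is any simple undirected path whose first edge points into F (i.e. leaves F via a parent).
Parents of F: {D, E}.
Enumerating:
  P1: F <- E -> P <- D -> L
  P2: F <- D -> L
That exhausts the simple backdoor paths. Count: 2.

2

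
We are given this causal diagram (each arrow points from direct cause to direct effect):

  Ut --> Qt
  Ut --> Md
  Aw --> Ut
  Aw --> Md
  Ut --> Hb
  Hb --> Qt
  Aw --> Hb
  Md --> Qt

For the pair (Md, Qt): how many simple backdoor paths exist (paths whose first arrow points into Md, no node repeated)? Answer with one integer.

A backdoor path from Md to Qt is any simple undirected path whose first edge points into Md (i.e. leaves Md via a parent).
Parents of Md: {Aw, Ut}.
Enumerating:
  P1: Md <- Aw -> Ut -> Hb -> Qt
  P2: Md <- Aw -> Ut -> Qt
  P3: Md <- Aw -> Hb <- Ut -> Qt
  P4: Md <- Aw -> Hb -> Qt
  P5: Md <- Ut <- Aw -> Hb -> Qt
  P6: Md <- Ut -> Hb -> Qt
  P7: Md <- Ut -> Qt
That exhausts the simple backdoor paths. Count: 7.

7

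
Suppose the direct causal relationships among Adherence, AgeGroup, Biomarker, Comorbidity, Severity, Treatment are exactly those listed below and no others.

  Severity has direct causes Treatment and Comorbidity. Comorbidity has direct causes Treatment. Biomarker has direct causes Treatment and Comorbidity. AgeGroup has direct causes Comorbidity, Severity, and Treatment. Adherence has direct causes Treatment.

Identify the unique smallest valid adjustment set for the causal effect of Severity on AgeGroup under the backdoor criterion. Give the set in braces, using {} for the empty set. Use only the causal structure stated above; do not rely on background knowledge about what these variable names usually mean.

{Comorbidity, Treatment}

Variables eligible for adjustment (non-descendants of Severity, excluding Severity and AgeGroup): {Adherence, Biomarker, Comorbidity, Treatment}.
Backdoor paths from Severity to AgeGroup:
  P1: Severity <- Treatment -> Comorbidity -> AgeGroup
  P2: Severity <- Treatment -> AgeGroup
  P3: Severity <- Treatment -> Biomarker <- Comorbidity -> AgeGroup
  P4: Severity <- Comorbidity <- Treatment -> AgeGroup
  P5: Severity <- Comorbidity -> AgeGroup
  P6: Severity <- Comorbidity -> Biomarker <- Treatment -> AgeGroup
The empty set is not sufficient: P1 (Severity <- Treatment -> Comorbidity -> AgeGroup) has no collider blocking it and no conditioned non-collider, so it is open.
Try {Comorbidity, Treatment}:
  P1: blocked at fork node Treatment ∈ conditioning set.
  P2: blocked at fork node Treatment ∈ conditioning set.
  P3: blocked at fork node Treatment ∈ conditioning set.
  P4: blocked at chain node Comorbidity ∈ conditioning set.
  P5: blocked at fork node Comorbidity ∈ conditioning set.
  P6: blocked at fork node Comorbidity ∈ conditioning set.
{Comorbidity, Treatment} contains no descendant of Severity and blocks every backdoor path.
Every element of {Comorbidity, Treatment} is needed (dropping Comorbidity leaves P5 open; dropping Treatment leaves P2 open), so no proper subset is valid.
Among all size-2 subsets of the eligible variables, only {Comorbidity, Treatment} blocks every backdoor path, so it is the unique smallest valid adjustment set.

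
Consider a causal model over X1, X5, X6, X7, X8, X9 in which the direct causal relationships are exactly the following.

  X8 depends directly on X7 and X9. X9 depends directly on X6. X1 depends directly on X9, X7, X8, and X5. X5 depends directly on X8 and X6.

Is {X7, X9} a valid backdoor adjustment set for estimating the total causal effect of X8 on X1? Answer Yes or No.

Yes

Backdoor paths from X8 to X1 (paths whose first edge points into X8):
  P1: X8 <- X7 -> X1
  P2: X8 <- X9 <- X6 -> X5 -> X1
  P3: X8 <- X9 -> X1
Condition 1 (no descendant of X8 in the set): holds — descendants of X8 are {X1, X5}; none are in {X7, X9}.
Condition 2 (every backdoor path blocked by {X7, X9}):
  P1: blocked at fork node X7 ∈ conditioning set.
  P2: blocked at chain node X9 ∈ conditioning set.
  P3: blocked at fork node X9 ∈ conditioning set.
{X7, X9} satisfies the backdoor criterion.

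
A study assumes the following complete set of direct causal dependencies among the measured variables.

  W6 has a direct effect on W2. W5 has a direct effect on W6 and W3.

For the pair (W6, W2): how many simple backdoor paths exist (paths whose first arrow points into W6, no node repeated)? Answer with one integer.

0

A backdoor path from W6 to W2 is any simple undirected path whose first edge points into W6 (i.e. leaves W6 via a parent).
Parents of W6: {W5}.
No simple path from any parent of W6 reaches W2 without revisiting W6, so there are no backdoor paths.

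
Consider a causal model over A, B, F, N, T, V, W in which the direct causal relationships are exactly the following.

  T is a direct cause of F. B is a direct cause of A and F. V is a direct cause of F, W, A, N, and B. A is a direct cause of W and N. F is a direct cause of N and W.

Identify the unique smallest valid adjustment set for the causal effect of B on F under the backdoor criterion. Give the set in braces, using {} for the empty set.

{V}

Variables eligible for adjustment (non-descendants of B, excluding B and F): {T, V}.
Backdoor paths from B to F:
  P1: B <- V -> A -> W <- F
  P2: B <- V -> A -> N <- F
  P3: B <- V -> F
  P4: B <- V -> W <- A -> N <- F
  P5: B <- V -> W <- F
  P6: B <- V -> N <- A -> W <- F
  P7: B <- V -> N <- F
The empty set is not sufficient: P3 (B <- V -> F) has no collider blocking it and no conditioned non-collider, so it is open.
Try {V}:
  P1: blocked at fork node V ∈ conditioning set.
  P2: blocked at fork node V ∈ conditioning set.
  P3: blocked at fork node V ∈ conditioning set.
  P4: blocked at fork node V ∈ conditioning set.
  P5: blocked at fork node V ∈ conditioning set.
  P6: blocked at fork node V ∈ conditioning set.
  P7: blocked at fork node V ∈ conditioning set.
{V} contains no descendant of B and blocks every backdoor path.
No other singleton works — e.g. {T} leaves P3 open — so {V} is the unique smallest valid adjustment set.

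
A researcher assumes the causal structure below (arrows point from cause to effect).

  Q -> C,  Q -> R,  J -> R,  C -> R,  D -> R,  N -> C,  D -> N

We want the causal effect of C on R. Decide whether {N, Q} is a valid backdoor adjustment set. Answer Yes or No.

Yes

Backdoor paths from C to R (paths whose first edge points into C):
  P1: C <- Q -> R
  P2: C <- N <- D -> R
Condition 1 (no descendant of C in the set): holds — descendants of C are {R}; none are in {N, Q}.
Condition 2 (every backdoor path blocked by {N, Q}):
  P1: blocked at fork node Q ∈ conditioning set.
  P2: blocked at chain node N ∈ conditioning set.
{N, Q} satisfies the backdoor criterion.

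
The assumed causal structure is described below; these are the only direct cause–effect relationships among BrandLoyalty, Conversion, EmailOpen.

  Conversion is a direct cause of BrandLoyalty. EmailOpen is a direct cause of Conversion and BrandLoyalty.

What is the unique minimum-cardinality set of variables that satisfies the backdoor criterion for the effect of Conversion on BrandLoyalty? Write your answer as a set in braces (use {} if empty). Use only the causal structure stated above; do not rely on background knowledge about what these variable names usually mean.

{EmailOpen}

Variables eligible for adjustment (non-descendants of Conversion, excluding Conversion and BrandLoyalty): {EmailOpen}.
Backdoor paths from Conversion to BrandLoyalty:
  P1: Conversion <- EmailOpen -> BrandLoyalty
The empty set is not sufficient: P1 (Conversion <- EmailOpen -> BrandLoyalty) has no collider blocking it and no conditioned non-collider, so it is open.
Try {EmailOpen}:
  P1: blocked at fork node EmailOpen ∈ conditioning set.
{EmailOpen} contains no descendant of Conversion and blocks every backdoor path.
{EmailOpen} is the unique smallest valid adjustment set.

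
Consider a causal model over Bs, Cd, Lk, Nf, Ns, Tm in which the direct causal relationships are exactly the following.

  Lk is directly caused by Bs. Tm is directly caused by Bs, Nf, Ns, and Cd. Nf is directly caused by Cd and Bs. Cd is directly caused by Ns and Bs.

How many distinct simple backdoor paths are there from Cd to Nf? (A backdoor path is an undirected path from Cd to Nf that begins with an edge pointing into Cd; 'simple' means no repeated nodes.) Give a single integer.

A backdoor path from Cd to Nf is any simple undirected path whose first edge points into Cd (i.e. leaves Cd via a parent).
Parents of Cd: {Bs, Ns}.
Enumerating:
  P1: Cd <- Bs -> Nf
  P2: Cd <- Bs -> Tm <- Nf
  P3: Cd <- Ns -> Tm <- Bs -> Nf
  P4: Cd <- Ns -> Tm <- Nf
That exhausts the simple backdoor paths. Count: 4.

4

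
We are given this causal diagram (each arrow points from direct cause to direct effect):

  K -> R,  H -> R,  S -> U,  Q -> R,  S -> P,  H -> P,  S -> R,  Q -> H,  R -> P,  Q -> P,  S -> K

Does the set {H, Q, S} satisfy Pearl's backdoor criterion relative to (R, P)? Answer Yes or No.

Yes

Backdoor paths from R to P (paths whose first edge points into R):
  P1: R <- S -> P
  P2: R <- Q -> H -> P
  P3: R <- Q -> P
  P4: R <- K <- S -> P
  P5: R <- H <- Q -> P
  P6: R <- H -> P
Condition 1 (no descendant of R in the set): holds — descendants of R are {P}; none are in {H, Q, S}.
Condition 2 (every backdoor path blocked by {H, Q, S}):
  P1: blocked at fork node S ∈ conditioning set.
  P2: blocked at fork node Q ∈ conditioning set.
  P3: blocked at fork node Q ∈ conditioning set.
  P4: blocked at fork node S ∈ conditioning set.
  P5: blocked at chain node H ∈ conditioning set.
  P6: blocked at fork node H ∈ conditioning set.
{H, Q, S} satisfies the backdoor criterion.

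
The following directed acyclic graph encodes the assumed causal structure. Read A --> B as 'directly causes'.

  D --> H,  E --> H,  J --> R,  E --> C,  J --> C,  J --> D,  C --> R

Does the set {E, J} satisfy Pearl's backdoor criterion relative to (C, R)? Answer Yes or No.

Yes

Backdoor paths from C to R (paths whose first edge points into C):
  P1: C <- E -> H <- D <- J -> R
  P2: C <- J -> R
Condition 1 (no descendant of C in the set): holds — descendants of C are {R}; none are in {E, J}.
Condition 2 (every backdoor path blocked by {E, J}):
  P1: blocked at fork node E ∈ conditioning set.
  P2: blocked at fork node J ∈ conditioning set.
{E, J} satisfies the backdoor criterion.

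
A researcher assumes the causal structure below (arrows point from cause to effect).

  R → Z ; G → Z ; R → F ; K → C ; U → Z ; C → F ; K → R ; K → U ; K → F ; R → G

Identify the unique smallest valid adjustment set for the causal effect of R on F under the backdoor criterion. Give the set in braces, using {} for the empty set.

{K}

Variables eligible for adjustment (non-descendants of R, excluding R and F): {C, K, U}.
Backdoor paths from R to F:
  P1: R <- K -> C -> F
  P2: R <- K -> F
The empty set is not sufficient: P1 (R <- K -> C -> F) has no collider blocking it and no conditioned non-collider, so it is open.
Try {K}:
  P1: blocked at fork node K ∈ conditioning set.
  P2: blocked at fork node K ∈ conditioning set.
{K} contains no descendant of R and blocks every backdoor path.
No other singleton works — e.g. {U} leaves P1 open — so {K} is the unique smallest valid adjustment set.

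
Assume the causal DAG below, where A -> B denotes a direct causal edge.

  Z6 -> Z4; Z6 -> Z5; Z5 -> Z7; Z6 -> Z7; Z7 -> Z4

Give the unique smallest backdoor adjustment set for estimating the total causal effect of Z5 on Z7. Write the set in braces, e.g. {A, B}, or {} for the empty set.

{Z6}

Variables eligible for adjustment (non-descendants of Z5, excluding Z5 and Z7): {Z6}.
Backdoor paths from Z5 to Z7:
  P1: Z5 <- Z6 -> Z7
  P2: Z5 <- Z6 -> Z4 <- Z7
The empty set is not sufficient: P1 (Z5 <- Z6 -> Z7) has no collider blocking it and no conditioned non-collider, so it is open.
Try {Z6}:
  P1: blocked at fork node Z6 ∈ conditioning set.
  P2: blocked at fork node Z6 ∈ conditioning set.
{Z6} contains no descendant of Z5 and blocks every backdoor path.
{Z6} is the unique smallest valid adjustment set.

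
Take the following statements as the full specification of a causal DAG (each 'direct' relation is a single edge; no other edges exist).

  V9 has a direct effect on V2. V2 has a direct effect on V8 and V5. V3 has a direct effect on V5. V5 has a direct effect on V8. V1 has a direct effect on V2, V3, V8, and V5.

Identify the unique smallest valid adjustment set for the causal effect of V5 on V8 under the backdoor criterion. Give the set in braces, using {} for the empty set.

{V1, V2}

Variables eligible for adjustment (non-descendants of V5, excluding V5 and V8): {V1, V2, V3, V9}.
Backdoor paths from V5 to V8:
  P1: V5 <- V1 -> V2 -> V8
  P2: V5 <- V1 -> V8
  P3: V5 <- V2 <- V1 -> V8
  P4: V5 <- V2 -> V8
  P5: V5 <- V3 <- V1 -> V2 -> V8
  P6: V5 <- V3 <- V1 -> V8
The empty set is not sufficient: P1 (V5 <- V1 -> V2 -> V8) has no collider blocking it and no conditioned non-collider, so it is open.
Try {V1, V2}:
  P1: blocked at fork node V1 ∈ conditioning set.
  P2: blocked at fork node V1 ∈ conditioning set.
  P3: blocked at chain node V2 ∈ conditioning set.
  P4: blocked at fork node V2 ∈ conditioning set.
  P5: blocked at fork node V1 ∈ conditioning set.
  P6: blocked at fork node V1 ∈ conditioning set.
{V1, V2} contains no descendant of V5 and blocks every backdoor path.
Every element of {V1, V2} is needed (dropping V1 leaves P2 open; dropping V2 leaves P4 open), so no proper subset is valid.
Among all size-2 subsets of the eligible variables, only {V1, V2} blocks every backdoor path, so it is the unique smallest valid adjustment set.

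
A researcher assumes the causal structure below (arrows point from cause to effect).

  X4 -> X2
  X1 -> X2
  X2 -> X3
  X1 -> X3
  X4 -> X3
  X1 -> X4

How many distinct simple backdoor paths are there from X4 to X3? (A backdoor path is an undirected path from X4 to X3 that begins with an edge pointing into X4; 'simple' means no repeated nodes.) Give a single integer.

2

A backdoor path from X4 to X3 is any simple undirected path whose first edge points into X4 (i.e. leaves X4 via a parent).
Parents of X4: {X1}.
Enumerating:
  P1: X4 <- X1 -> X2 -> X3
  P2: X4 <- X1 -> X3
That exhausts the simple backdoor paths. Count: 2.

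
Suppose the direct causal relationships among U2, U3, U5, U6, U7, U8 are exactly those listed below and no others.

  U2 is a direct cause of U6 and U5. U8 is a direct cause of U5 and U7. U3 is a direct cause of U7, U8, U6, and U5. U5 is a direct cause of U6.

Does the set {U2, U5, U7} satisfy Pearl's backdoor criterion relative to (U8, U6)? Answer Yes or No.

No

Backdoor paths from U8 to U6 (paths whose first edge points into U8):
  P1: U8 <- U3 -> U5 <- U2 -> U6
  P2: U8 <- U3 -> U5 -> U6
  P3: U8 <- U3 -> U6
Condition 1 (no descendant of U8 in the set): FAILS — U5 and U7 are descendants of U8.
Condition 2 (every backdoor path blocked by {U2, U5, U7}):
  P1: blocked at fork node U2 ∈ conditioning set.
  P2: blocked at chain node U5 ∈ conditioning set.
  P3: open — no interior node is in the conditioning set.
{U2, U5, U7} does not satisfy the backdoor criterion.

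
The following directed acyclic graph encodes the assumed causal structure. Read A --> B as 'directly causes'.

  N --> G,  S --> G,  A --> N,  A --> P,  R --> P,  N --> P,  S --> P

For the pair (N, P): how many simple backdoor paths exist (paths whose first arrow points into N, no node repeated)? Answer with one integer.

1

A backdoor path from N to P is any simple undirected path whose first edge points into N (i.e. leaves N via a parent).
Parents of N: {A}.
Enumerating:
  P1: N <- A -> P
That exhausts the simple backdoor paths. Count: 1.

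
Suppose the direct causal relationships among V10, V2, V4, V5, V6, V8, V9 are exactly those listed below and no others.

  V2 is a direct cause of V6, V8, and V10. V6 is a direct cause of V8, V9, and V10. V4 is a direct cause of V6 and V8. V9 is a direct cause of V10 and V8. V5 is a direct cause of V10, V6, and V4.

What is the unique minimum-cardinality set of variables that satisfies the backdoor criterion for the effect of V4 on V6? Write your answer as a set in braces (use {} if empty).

Variables eligible for adjustment (non-descendants of V4, excluding V4 and V6): {V2, V5}.
Backdoor paths from V4 to V6:
  P1: V4 <- V5 -> V6
  P2: V4 <- V5 -> V10 <- V2 -> V6
  P3: V4 <- V5 -> V10 <- V2 -> V8 <- V6
  P4: V4 <- V5 -> V10 <- V2 -> V8 <- V9 <- V6
  P5: V4 <- V5 -> V10 <- V6
  P6: V4 <- V5 -> V10 <- V9 <- V6
  P7: V4 <- V5 -> V10 <- V9 -> V8 <- V2 -> V6
  P8: V4 <- V5 -> V10 <- V9 -> V8 <- V6
The empty set is not sufficient: P1 (V4 <- V5 -> V6) has no collider blocking it and no conditioned non-collider, so it is open.
Try {V5}:
  P1: blocked at fork node V5 ∈ conditioning set.
  P2: blocked at fork node V5 ∈ conditioning set.
  P3: blocked at fork node V5 ∈ conditioning set.
  P4: blocked at fork node V5 ∈ conditioning set.
  P5: blocked at fork node V5 ∈ conditioning set.
  P6: blocked at fork node V5 ∈ conditioning set.
  P7: blocked at fork node V5 ∈ conditioning set.
  P8: blocked at fork node V5 ∈ conditioning set.
{V5} contains no descendant of V4 and blocks every backdoor path.
No other singleton works — e.g. {V2} leaves P1 open — so {V5} is the unique smallest valid adjustment set.

{V5}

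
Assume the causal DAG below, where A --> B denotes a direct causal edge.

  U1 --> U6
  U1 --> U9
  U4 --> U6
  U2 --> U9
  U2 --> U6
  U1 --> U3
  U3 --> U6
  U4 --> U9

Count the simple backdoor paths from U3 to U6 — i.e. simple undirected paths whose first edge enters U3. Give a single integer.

3

A backdoor path from U3 to U6 is any simple undirected path whose first edge points into U3 (i.e. leaves U3 via a parent).
Parents of U3: {U1}.
Enumerating:
  P1: U3 <- U1 -> U6
  P2: U3 <- U1 -> U9 <- U2 -> U6
  P3: U3 <- U1 -> U9 <- U4 -> U6
That exhausts the simple backdoor paths. Count: 3.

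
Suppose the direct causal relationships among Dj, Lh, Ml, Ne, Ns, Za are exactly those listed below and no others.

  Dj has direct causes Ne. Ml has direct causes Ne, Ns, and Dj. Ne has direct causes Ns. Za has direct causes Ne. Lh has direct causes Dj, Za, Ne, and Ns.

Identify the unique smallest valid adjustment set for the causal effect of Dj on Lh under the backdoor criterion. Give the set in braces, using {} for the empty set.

{Ne}

Variables eligible for adjustment (non-descendants of Dj, excluding Dj and Lh): {Ne, Ns, Za}.
Backdoor paths from Dj to Lh:
  P1: Dj <- Ne <- Ns -> Lh
  P2: Dj <- Ne -> Za -> Lh
  P3: Dj <- Ne -> Ml <- Ns -> Lh
  P4: Dj <- Ne -> Lh
The empty set is not sufficient: P1 (Dj <- Ne <- Ns -> Lh) has no collider blocking it and no conditioned non-collider, so it is open.
Try {Ne}:
  P1: blocked at chain node Ne ∈ conditioning set.
  P2: blocked at fork node Ne ∈ conditioning set.
  P3: blocked at fork node Ne ∈ conditioning set.
  P4: blocked at fork node Ne ∈ conditioning set.
{Ne} contains no descendant of Dj and blocks every backdoor path.
No other singleton works — e.g. {Ns} leaves P2 open — so {Ne} is the unique smallest valid adjustment set.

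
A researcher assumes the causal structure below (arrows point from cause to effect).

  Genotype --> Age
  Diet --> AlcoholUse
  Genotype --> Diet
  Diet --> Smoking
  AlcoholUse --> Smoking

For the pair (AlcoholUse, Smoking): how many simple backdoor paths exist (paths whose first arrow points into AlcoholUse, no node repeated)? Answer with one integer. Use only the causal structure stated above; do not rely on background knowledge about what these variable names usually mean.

A backdoor path from AlcoholUse to Smoking is any simple undirected path whose first edge points into AlcoholUse (i.e. leaves AlcoholUse via a parent).
Parents of AlcoholUse: {Diet}.
Enumerating:
  P1: AlcoholUse <- Diet -> Smoking
That exhausts the simple backdoor paths. Count: 1.

1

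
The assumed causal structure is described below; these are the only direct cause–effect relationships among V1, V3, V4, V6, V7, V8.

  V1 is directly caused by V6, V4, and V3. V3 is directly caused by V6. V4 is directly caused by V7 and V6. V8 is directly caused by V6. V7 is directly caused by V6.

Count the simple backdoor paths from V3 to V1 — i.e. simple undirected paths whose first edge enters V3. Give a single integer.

A backdoor path from V3 to V1 is any simple undirected path whose first edge points into V3 (i.e. leaves V3 via a parent).
Parents of V3: {V6}.
Enumerating:
  P1: V3 <- V6 -> V7 -> V4 -> V1
  P2: V3 <- V6 -> V4 -> V1
  P3: V3 <- V6 -> V1
That exhausts the simple backdoor paths. Count: 3.

3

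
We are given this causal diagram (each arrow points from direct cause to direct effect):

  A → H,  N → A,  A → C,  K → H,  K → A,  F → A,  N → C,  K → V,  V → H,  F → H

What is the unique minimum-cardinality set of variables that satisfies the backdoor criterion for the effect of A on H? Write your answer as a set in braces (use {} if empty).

Variables eligible for adjustment (non-descendants of A, excluding A and H): {F, K, N, V}.
Backdoor paths from A to H:
  P1: A <- K -> V -> H
  P2: A <- K -> H
  P3: A <- F -> H
The empty set is not sufficient: P1 (A <- K -> V -> H) has no collider blocking it and no conditioned non-collider, so it is open.
Try {F, K}:
  P1: blocked at fork node K ∈ conditioning set.
  P2: blocked at fork node K ∈ conditioning set.
  P3: blocked at fork node F ∈ conditioning set.
{F, K} contains no descendant of A and blocks every backdoor path.
Every element of {F, K} is needed (dropping F leaves P3 open; dropping K leaves P1 open), so no proper subset is valid.
Among all size-2 subsets of the eligible variables, only {F, K} blocks every backdoor path, so it is the unique smallest valid adjustment set.

{F, K}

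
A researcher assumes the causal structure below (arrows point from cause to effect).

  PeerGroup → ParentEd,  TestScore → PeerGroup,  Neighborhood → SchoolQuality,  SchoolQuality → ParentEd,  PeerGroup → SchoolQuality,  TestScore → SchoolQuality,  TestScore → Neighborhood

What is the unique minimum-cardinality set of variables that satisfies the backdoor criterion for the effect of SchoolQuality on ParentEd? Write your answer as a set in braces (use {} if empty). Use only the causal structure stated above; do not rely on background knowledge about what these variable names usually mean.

Variables eligible for adjustment (non-descendants of SchoolQuality, excluding SchoolQuality and ParentEd): {Neighborhood, PeerGroup, TestScore}.
Backdoor paths from SchoolQuality to ParentEd:
  P1: SchoolQuality <- TestScore -> PeerGroup -> ParentEd
  P2: SchoolQuality <- PeerGroup -> ParentEd
  P3: SchoolQuality <- Neighborhood <- TestScore -> PeerGroup -> ParentEd
The empty set is not sufficient: P1 (SchoolQuality <- TestScore -> PeerGroup -> ParentEd) has no collider blocking it and no conditioned non-collider, so it is open.
Try {PeerGroup}:
  P1: blocked at chain node PeerGroup ∈ conditioning set.
  P2: blocked at fork node PeerGroup ∈ conditioning set.
  P3: blocked at chain node PeerGroup ∈ conditioning set.
{PeerGroup} contains no descendant of SchoolQuality and blocks every backdoor path.
No other singleton works — e.g. {TestScore} leaves P2 open — so {PeerGroup} is the unique smallest valid adjustment set.

{PeerGroup}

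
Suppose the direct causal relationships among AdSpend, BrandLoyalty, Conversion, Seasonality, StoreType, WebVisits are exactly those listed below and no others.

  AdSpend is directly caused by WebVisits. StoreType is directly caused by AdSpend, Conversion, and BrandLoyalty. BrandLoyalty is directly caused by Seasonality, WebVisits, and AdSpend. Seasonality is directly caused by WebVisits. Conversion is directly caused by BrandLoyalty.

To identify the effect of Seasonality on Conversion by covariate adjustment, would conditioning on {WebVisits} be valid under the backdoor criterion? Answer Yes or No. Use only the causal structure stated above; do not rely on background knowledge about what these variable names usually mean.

Backdoor paths from Seasonality to Conversion (paths whose first edge points into Seasonality):
  P1: Seasonality <- WebVisits -> AdSpend -> BrandLoyalty -> Conversion
  P2: Seasonality <- WebVisits -> AdSpend -> BrandLoyalty -> StoreType <- Conversion
  P3: Seasonality <- WebVisits -> AdSpend -> StoreType <- BrandLoyalty -> Conversion
  P4: Seasonality <- WebVisits -> AdSpend -> StoreType <- Conversion
  P5: Seasonality <- WebVisits -> BrandLoyalty <- AdSpend -> StoreType <- Conversion
  P6: Seasonality <- WebVisits -> BrandLoyalty -> Conversion
  P7: Seasonality <- WebVisits -> BrandLoyalty -> StoreType <- Conversion
Condition 1 (no descendant of Seasonality in the set): holds — descendants of Seasonality are {BrandLoyalty, Conversion, StoreType}; none are in {WebVisits}.
Condition 2 (every backdoor path blocked by {WebVisits}):
  P1: blocked at fork node WebVisits ∈ conditioning set.
  P2: blocked at fork node WebVisits ∈ conditioning set.
  P3: blocked at fork node WebVisits ∈ conditioning set.
  P4: blocked at fork node WebVisits ∈ conditioning set.
  P5: blocked at fork node WebVisits ∈ conditioning set.
  P6: blocked at fork node WebVisits ∈ conditioning set.
  P7: blocked at fork node WebVisits ∈ conditioning set.
{WebVisits} satisfies the backdoor criterion.

Yes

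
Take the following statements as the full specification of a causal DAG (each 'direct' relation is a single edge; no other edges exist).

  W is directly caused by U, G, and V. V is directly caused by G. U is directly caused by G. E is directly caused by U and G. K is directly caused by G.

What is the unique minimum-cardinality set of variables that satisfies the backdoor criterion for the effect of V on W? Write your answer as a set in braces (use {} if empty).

{G}

Variables eligible for adjustment (non-descendants of V, excluding V and W): {E, G, K, U}.
Backdoor paths from V to W:
  P1: V <- G -> U -> W
  P2: V <- G -> W
  P3: V <- G -> E <- U -> W
The empty set is not sufficient: P1 (V <- G -> U -> W) has no collider blocking it and no conditioned non-collider, so it is open.
Try {G}:
  P1: blocked at fork node G ∈ conditioning set.
  P2: blocked at fork node G ∈ conditioning set.
  P3: blocked at fork node G ∈ conditioning set.
{G} contains no descendant of V and blocks every backdoor path.
No other singleton works — e.g. {U} leaves P2 open — so {G} is the unique smallest valid adjustment set.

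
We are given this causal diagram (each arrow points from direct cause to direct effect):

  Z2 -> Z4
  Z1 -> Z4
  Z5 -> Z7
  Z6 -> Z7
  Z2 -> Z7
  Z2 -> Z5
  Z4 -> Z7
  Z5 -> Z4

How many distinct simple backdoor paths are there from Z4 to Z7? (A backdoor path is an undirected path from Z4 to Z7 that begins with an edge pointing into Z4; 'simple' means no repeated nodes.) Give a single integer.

A backdoor path from Z4 to Z7 is any simple undirected path whose first edge points into Z4 (i.e. leaves Z4 via a parent).
Parents of Z4: {Z1, Z2, Z5}.
Enumerating:
  P1: Z4 <- Z2 -> Z5 -> Z7
  P2: Z4 <- Z2 -> Z7
  P3: Z4 <- Z5 <- Z2 -> Z7
  P4: Z4 <- Z5 -> Z7
That exhausts the simple backdoor paths. Count: 4.

4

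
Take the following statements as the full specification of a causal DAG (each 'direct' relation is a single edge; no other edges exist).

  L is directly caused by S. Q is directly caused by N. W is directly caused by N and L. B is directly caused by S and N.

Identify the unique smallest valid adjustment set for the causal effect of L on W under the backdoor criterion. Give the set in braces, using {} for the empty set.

{}

Variables eligible for adjustment (non-descendants of L, excluding L and W): {B, N, Q, S}.
Backdoor paths from L to W:
  P1: L <- S -> B <- N -> W
Each backdoor path contains an unconditioned collider, so every path is already blocked with the empty conditioning set:
  P1: blocked at collider B (neither it nor any descendant is in the conditioning set).
The empty set is therefore the unique smallest valid set.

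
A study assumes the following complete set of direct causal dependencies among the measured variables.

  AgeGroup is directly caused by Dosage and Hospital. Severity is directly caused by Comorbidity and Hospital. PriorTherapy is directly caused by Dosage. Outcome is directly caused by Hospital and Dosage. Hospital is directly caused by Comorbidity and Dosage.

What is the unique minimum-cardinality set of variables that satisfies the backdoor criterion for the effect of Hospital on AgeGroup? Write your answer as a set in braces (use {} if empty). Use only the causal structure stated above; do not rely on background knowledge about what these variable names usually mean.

Variables eligible for adjustment (non-descendants of Hospital, excluding Hospital and AgeGroup): {Comorbidity, Dosage, PriorTherapy}.
Backdoor paths from Hospital to AgeGroup:
  P1: Hospital <- Dosage -> AgeGroup
The empty set is not sufficient: P1 (Hospital <- Dosage -> AgeGroup) has no collider blocking it and no conditioned non-collider, so it is open.
Try {Dosage}:
  P1: blocked at fork node Dosage ∈ conditioning set.
{Dosage} contains no descendant of Hospital and blocks every backdoor path.
No other singleton works — e.g. {Comorbidity} leaves P1 open — so {Dosage} is the unique smallest valid adjustment set.

{Dosage}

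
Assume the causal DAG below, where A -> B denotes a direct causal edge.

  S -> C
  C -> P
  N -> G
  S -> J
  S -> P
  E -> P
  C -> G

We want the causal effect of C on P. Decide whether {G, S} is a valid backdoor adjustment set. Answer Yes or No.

Backdoor paths from C to P (paths whose first edge points into C):
  P1: C <- S -> P
Condition 1 (no descendant of C in the set): FAILS — G is a descendant of C.
Condition 2 (every backdoor path blocked by {G, S}):
  P1: blocked at fork node S ∈ conditioning set.
{G, S} does not satisfy the backdoor criterion.

No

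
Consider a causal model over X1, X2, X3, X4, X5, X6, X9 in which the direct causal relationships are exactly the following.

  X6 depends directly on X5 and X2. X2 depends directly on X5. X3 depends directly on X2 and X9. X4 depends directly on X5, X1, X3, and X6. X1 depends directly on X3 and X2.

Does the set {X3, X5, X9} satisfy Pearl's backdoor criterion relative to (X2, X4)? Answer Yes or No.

No

Backdoor paths from X2 to X4 (paths whose first edge points into X2):
  P1: X2 <- X5 -> X6 -> X4
  P2: X2 <- X5 -> X4
Condition 1 (no descendant of X2 in the set): FAILS — X3 is a descendant of X2.
Condition 2 (every backdoor path blocked by {X3, X5, X9}):
  P1: blocked at fork node X5 ∈ conditioning set.
  P2: blocked at fork node X5 ∈ conditioning set.
{X3, X5, X9} does not satisfy the backdoor criterion.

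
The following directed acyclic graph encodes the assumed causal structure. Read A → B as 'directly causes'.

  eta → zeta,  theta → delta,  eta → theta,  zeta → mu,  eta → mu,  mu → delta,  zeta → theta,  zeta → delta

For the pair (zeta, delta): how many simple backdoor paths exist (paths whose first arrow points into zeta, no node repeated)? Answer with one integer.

A backdoor path from zeta to delta is any simple undirected path whose first edge points into zeta (i.e. leaves zeta via a parent).
Parents of zeta: {eta}.
Enumerating:
  P1: zeta <- eta -> mu -> delta
  P2: zeta <- eta -> theta -> delta
That exhausts the simple backdoor paths. Count: 2.

2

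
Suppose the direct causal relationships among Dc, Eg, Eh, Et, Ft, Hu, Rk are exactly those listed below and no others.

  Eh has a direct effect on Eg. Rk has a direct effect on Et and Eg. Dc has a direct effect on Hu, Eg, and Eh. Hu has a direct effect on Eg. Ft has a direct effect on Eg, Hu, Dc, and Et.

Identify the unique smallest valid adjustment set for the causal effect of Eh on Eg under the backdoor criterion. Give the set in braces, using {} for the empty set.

Variables eligible for adjustment (non-descendants of Eh, excluding Eh and Eg): {Dc, Et, Ft, Hu, Rk}.
Backdoor paths from Eh to Eg:
  P1: Eh <- Dc <- Ft -> Hu -> Eg
  P2: Eh <- Dc <- Ft -> Et <- Rk -> Eg
  P3: Eh <- Dc <- Ft -> Eg
  P4: Eh <- Dc -> Hu <- Ft -> Et <- Rk -> Eg
  P5: Eh <- Dc -> Hu <- Ft -> Eg
  P6: Eh <- Dc -> Hu -> Eg
  P7: Eh <- Dc -> Eg
The empty set is not sufficient: P1 (Eh <- Dc <- Ft -> Hu -> Eg) has no collider blocking it and no conditioned non-collider, so it is open.
Try {Dc}:
  P1: blocked at chain node Dc ∈ conditioning set.
  P2: blocked at chain node Dc ∈ conditioning set.
  P3: blocked at chain node Dc ∈ conditioning set.
  P4: blocked at fork node Dc ∈ conditioning set.
  P5: blocked at fork node Dc ∈ conditioning set.
  P6: blocked at fork node Dc ∈ conditioning set.
  P7: blocked at fork node Dc ∈ conditioning set.
{Dc} contains no descendant of Eh and blocks every backdoor path.
No other singleton works — e.g. {Ft} leaves P6 open — so {Dc} is the unique smallest valid adjustment set.

{Dc}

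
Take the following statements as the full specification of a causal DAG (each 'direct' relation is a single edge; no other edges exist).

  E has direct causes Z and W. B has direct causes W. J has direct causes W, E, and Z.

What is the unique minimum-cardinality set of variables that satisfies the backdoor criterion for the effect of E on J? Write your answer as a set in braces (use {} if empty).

{W, Z}

Variables eligible for adjustment (non-descendants of E, excluding E and J): {B, W, Z}.
Backdoor paths from E to J:
  P1: E <- W -> J
  P2: E <- Z -> J
The empty set is not sufficient: P1 (E <- W -> J) has no collider blocking it and no conditioned non-collider, so it is open.
Try {W, Z}:
  P1: blocked at fork node W ∈ conditioning set.
  P2: blocked at fork node Z ∈ conditioning set.
{W, Z} contains no descendant of E and blocks every backdoor path.
Every element of {W, Z} is needed (dropping W leaves P1 open; dropping Z leaves P2 open), so no proper subset is valid.
Among all size-2 subsets of the eligible variables, only {W, Z} blocks every backdoor path, so it is the unique smallest valid adjustment set.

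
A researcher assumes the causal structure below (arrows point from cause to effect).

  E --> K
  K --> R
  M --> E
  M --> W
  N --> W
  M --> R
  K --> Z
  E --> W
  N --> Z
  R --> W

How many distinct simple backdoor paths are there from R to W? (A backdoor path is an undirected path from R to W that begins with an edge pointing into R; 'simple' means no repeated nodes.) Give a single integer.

A backdoor path from R to W is any simple undirected path whose first edge points into R (i.e. leaves R via a parent).
Parents of R: {K, M}.
Enumerating:
  P1: R <- M -> E -> K -> Z <- N -> W
  P2: R <- M -> E -> W
  P3: R <- M -> W
  P4: R <- K <- E <- M -> W
  P5: R <- K <- E -> W
  P6: R <- K -> Z <- N -> W
That exhausts the simple backdoor paths. Count: 6.

6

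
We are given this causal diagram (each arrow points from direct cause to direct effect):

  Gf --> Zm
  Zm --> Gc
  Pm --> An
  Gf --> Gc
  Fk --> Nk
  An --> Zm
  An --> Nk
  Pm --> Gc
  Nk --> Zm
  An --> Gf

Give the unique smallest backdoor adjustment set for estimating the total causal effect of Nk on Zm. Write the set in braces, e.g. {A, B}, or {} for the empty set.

{An}

Variables eligible for adjustment (non-descendants of Nk, excluding Nk and Zm): {An, Fk, Gf, Pm}.
Backdoor paths from Nk to Zm:
  P1: Nk <- An <- Pm -> Gc <- Gf -> Zm
  P2: Nk <- An <- Pm -> Gc <- Zm
  P3: Nk <- An -> Gf -> Zm
  P4: Nk <- An -> Gf -> Gc <- Zm
  P5: Nk <- An -> Zm
The empty set is not sufficient: P3 (Nk <- An -> Gf -> Zm) has no collider blocking it and no conditioned non-collider, so it is open.
Try {An}:
  P1: blocked at chain node An ∈ conditioning set.
  P2: blocked at chain node An ∈ conditioning set.
  P3: blocked at fork node An ∈ conditioning set.
  P4: blocked at fork node An ∈ conditioning set.
  P5: blocked at fork node An ∈ conditioning set.
{An} contains no descendant of Nk and blocks every backdoor path.
No other singleton works — e.g. {Pm} leaves P3 open — so {An} is the unique smallest valid adjustment set.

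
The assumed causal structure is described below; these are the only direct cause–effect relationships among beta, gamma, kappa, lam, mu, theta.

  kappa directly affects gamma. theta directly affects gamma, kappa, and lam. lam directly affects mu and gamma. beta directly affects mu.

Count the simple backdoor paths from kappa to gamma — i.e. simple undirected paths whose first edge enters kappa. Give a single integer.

2

A backdoor path from kappa to gamma is any simple undirected path whose first edge points into kappa (i.e. leaves kappa via a parent).
Parents of kappa: {theta}.
Enumerating:
  P1: kappa <- theta -> lam -> gamma
  P2: kappa <- theta -> gamma
That exhausts the simple backdoor paths. Count: 2.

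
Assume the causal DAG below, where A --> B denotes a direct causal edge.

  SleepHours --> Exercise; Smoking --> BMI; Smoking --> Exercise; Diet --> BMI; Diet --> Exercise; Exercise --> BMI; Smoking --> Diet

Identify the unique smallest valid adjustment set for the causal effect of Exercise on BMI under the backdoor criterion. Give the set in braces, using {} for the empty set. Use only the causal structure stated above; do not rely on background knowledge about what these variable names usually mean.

{Diet, Smoking}

Variables eligible for adjustment (non-descendants of Exercise, excluding Exercise and BMI): {Diet, SleepHours, Smoking}.
Backdoor paths from Exercise to BMI:
  P1: Exercise <- Smoking -> Diet -> BMI
  P2: Exercise <- Smoking -> BMI
  P3: Exercise <- Diet <- Smoking -> BMI
  P4: Exercise <- Diet -> BMI
The empty set is not sufficient: P1 (Exercise <- Smoking -> Diet -> BMI) has no collider blocking it and no conditioned non-collider, so it is open.
Try {Diet, Smoking}:
  P1: blocked at fork node Smoking ∈ conditioning set.
  P2: blocked at fork node Smoking ∈ conditioning set.
  P3: blocked at chain node Diet ∈ conditioning set.
  P4: blocked at fork node Diet ∈ conditioning set.
{Diet, Smoking} contains no descendant of Exercise and blocks every backdoor path.
Every element of {Diet, Smoking} is needed (dropping Diet leaves P4 open; dropping Smoking leaves P2 open), so no proper subset is valid.
Among all size-2 subsets of the eligible variables, only {Diet, Smoking} blocks every backdoor path, so it is the unique smallest valid adjustment set.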